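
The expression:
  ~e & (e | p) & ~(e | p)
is never true.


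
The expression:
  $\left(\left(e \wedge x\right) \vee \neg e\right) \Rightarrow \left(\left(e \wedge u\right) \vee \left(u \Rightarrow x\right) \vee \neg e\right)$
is always true.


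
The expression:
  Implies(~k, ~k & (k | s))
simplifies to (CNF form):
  k | s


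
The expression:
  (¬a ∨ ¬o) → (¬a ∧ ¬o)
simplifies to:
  (a ∧ o) ∨ (¬a ∧ ¬o)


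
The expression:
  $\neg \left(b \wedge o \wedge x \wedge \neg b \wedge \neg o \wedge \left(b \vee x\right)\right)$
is always true.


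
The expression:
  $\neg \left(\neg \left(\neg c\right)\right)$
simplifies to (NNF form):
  $\neg c$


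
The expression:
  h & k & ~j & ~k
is never true.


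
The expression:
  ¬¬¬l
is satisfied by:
  {l: False}


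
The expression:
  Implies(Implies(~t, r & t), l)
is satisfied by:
  {l: True, t: False}
  {t: False, l: False}
  {t: True, l: True}


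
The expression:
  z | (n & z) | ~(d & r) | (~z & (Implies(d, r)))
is always true.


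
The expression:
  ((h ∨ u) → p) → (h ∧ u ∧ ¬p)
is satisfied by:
  {u: True, h: True, p: False}
  {u: True, p: False, h: False}
  {h: True, p: False, u: False}


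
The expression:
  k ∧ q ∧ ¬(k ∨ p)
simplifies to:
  False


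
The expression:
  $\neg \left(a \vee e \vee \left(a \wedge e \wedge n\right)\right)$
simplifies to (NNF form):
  $\neg a \wedge \neg e$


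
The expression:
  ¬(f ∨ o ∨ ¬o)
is never true.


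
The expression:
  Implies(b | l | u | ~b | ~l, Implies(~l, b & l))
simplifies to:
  l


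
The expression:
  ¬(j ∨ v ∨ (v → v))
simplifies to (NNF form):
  False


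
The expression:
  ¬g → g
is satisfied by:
  {g: True}


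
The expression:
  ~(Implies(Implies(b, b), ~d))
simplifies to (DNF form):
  d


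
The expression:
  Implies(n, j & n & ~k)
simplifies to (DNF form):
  ~n | (j & ~k)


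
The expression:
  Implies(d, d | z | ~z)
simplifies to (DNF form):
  True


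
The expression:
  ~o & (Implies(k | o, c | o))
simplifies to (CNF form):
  ~o & (c | ~k)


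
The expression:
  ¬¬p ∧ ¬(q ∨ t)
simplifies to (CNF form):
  p ∧ ¬q ∧ ¬t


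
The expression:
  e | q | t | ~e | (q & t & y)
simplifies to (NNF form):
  True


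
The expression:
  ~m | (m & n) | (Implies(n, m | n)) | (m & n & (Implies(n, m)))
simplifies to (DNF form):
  True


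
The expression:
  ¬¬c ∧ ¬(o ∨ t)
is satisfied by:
  {c: True, o: False, t: False}


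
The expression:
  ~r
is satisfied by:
  {r: False}


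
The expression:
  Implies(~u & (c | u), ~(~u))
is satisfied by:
  {u: True, c: False}
  {c: False, u: False}
  {c: True, u: True}


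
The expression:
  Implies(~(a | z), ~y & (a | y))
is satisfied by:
  {a: True, z: True}
  {a: True, z: False}
  {z: True, a: False}


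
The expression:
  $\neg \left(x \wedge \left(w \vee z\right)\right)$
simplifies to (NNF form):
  $\left(\neg w \wedge \neg z\right) \vee \neg x$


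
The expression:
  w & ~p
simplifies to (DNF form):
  w & ~p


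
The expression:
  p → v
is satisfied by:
  {v: True, p: False}
  {p: False, v: False}
  {p: True, v: True}


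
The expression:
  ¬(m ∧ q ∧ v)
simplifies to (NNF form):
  ¬m ∨ ¬q ∨ ¬v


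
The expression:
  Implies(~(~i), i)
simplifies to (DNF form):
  True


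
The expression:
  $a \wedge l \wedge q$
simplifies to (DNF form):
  $a \wedge l \wedge q$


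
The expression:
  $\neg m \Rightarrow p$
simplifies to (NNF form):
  $m \vee p$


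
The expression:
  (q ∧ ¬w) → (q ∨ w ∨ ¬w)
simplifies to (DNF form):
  True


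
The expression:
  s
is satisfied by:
  {s: True}


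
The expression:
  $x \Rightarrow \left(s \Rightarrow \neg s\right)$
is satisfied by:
  {s: False, x: False}
  {x: True, s: False}
  {s: True, x: False}


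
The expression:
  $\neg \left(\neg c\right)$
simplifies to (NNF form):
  $c$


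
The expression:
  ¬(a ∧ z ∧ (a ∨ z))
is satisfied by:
  {z: False, a: False}
  {a: True, z: False}
  {z: True, a: False}


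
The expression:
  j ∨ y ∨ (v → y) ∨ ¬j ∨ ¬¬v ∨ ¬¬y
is always true.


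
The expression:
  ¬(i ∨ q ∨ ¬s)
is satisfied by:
  {s: True, q: False, i: False}


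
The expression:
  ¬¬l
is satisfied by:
  {l: True}


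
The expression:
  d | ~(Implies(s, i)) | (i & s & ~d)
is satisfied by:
  {d: True, s: True}
  {d: True, s: False}
  {s: True, d: False}


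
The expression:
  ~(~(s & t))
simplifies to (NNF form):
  s & t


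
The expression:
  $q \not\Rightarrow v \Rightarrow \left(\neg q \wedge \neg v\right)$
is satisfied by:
  {v: True, q: False}
  {q: False, v: False}
  {q: True, v: True}


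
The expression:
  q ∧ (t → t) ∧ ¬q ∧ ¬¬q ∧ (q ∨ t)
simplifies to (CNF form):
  False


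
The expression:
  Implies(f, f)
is always true.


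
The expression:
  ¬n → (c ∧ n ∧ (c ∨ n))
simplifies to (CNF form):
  n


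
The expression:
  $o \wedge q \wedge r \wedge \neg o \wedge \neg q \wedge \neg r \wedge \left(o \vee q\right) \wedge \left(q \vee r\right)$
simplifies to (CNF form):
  $\text{False}$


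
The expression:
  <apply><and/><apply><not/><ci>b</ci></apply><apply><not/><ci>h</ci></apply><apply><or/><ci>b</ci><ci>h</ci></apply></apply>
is never true.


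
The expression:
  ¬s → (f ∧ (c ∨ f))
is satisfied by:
  {s: True, f: True}
  {s: True, f: False}
  {f: True, s: False}


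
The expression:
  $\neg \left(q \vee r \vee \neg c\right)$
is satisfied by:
  {c: True, q: False, r: False}


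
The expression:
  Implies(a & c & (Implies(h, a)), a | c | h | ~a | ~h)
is always true.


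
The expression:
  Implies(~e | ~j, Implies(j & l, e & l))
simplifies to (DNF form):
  e | ~j | ~l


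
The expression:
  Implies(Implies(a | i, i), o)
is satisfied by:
  {o: True, a: True, i: False}
  {o: True, a: False, i: False}
  {i: True, o: True, a: True}
  {i: True, o: True, a: False}
  {a: True, i: False, o: False}


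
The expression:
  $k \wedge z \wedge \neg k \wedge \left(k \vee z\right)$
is never true.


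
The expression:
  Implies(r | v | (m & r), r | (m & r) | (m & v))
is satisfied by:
  {r: True, m: True, v: False}
  {r: True, v: False, m: False}
  {m: True, v: False, r: False}
  {m: False, v: False, r: False}
  {r: True, m: True, v: True}
  {r: True, v: True, m: False}
  {m: True, v: True, r: False}


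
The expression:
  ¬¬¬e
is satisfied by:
  {e: False}


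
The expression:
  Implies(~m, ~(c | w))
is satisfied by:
  {m: True, c: False, w: False}
  {m: True, w: True, c: False}
  {m: True, c: True, w: False}
  {m: True, w: True, c: True}
  {w: False, c: False, m: False}


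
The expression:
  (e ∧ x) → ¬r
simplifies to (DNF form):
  ¬e ∨ ¬r ∨ ¬x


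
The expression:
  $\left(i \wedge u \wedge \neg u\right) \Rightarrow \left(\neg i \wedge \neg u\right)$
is always true.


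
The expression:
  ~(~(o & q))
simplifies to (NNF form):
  o & q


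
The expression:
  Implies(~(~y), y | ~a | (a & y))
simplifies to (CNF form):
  True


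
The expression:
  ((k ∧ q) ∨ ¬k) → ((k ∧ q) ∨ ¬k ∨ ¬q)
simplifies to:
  True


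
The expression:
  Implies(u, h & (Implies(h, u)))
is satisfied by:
  {h: True, u: False}
  {u: False, h: False}
  {u: True, h: True}


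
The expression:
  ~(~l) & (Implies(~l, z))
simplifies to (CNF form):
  l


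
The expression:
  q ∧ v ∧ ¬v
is never true.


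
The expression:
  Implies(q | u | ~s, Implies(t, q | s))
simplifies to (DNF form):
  q | s | ~t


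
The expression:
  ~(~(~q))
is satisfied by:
  {q: False}


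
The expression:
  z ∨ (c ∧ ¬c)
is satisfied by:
  {z: True}


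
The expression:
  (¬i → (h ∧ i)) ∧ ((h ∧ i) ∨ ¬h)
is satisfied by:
  {i: True}


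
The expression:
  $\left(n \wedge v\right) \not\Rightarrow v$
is never true.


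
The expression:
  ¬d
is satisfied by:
  {d: False}


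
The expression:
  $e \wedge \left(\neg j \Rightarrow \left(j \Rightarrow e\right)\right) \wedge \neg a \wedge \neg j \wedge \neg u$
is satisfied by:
  {e: True, u: False, j: False, a: False}


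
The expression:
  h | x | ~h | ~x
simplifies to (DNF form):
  True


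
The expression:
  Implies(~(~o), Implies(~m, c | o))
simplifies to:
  True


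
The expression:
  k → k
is always true.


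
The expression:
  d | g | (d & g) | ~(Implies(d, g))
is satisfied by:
  {d: True, g: True}
  {d: True, g: False}
  {g: True, d: False}


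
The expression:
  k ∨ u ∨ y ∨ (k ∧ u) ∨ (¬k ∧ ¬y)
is always true.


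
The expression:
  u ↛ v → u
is always true.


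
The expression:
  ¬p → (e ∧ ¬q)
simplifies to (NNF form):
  p ∨ (e ∧ ¬q)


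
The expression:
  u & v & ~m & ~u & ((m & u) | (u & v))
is never true.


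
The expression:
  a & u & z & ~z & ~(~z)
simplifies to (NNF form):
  False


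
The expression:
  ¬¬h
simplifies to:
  h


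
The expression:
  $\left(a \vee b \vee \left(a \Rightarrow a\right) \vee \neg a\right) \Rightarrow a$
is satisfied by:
  {a: True}


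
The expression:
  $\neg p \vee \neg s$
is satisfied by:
  {s: False, p: False}
  {p: True, s: False}
  {s: True, p: False}


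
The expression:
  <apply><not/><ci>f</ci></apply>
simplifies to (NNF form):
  <apply><not/><ci>f</ci></apply>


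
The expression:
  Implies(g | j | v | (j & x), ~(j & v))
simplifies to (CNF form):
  ~j | ~v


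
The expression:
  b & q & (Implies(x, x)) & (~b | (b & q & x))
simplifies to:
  b & q & x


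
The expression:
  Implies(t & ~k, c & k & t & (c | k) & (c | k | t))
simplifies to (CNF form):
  k | ~t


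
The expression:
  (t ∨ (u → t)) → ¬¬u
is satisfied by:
  {u: True}


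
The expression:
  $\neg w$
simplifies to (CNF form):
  $\neg w$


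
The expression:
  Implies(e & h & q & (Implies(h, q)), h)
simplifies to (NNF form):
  True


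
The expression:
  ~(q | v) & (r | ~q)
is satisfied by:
  {q: False, v: False}


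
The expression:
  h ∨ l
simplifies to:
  h ∨ l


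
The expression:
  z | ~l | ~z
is always true.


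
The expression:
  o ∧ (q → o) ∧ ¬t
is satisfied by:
  {o: True, t: False}


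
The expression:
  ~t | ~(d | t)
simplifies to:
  ~t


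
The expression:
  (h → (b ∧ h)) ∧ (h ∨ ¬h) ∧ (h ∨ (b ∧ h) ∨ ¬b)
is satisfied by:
  {h: False, b: False}
  {b: True, h: True}


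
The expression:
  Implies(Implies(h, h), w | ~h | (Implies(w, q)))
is always true.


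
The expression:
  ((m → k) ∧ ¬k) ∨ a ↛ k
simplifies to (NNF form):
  ¬k ∧ (a ∨ ¬m)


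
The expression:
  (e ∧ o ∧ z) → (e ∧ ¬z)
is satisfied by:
  {o: False, e: False, z: False}
  {z: True, o: False, e: False}
  {e: True, o: False, z: False}
  {z: True, e: True, o: False}
  {o: True, z: False, e: False}
  {z: True, o: True, e: False}
  {e: True, o: True, z: False}


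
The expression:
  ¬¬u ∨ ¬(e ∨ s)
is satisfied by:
  {u: True, e: False, s: False}
  {u: True, s: True, e: False}
  {u: True, e: True, s: False}
  {u: True, s: True, e: True}
  {s: False, e: False, u: False}


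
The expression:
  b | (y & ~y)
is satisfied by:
  {b: True}


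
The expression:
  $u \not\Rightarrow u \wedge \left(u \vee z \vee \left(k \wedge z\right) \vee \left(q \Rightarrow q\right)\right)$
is never true.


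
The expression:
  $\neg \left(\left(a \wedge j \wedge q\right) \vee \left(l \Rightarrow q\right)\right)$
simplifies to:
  $l \wedge \neg q$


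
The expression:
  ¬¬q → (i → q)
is always true.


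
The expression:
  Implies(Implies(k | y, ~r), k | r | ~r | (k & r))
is always true.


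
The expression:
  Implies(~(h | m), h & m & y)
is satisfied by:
  {m: True, h: True}
  {m: True, h: False}
  {h: True, m: False}


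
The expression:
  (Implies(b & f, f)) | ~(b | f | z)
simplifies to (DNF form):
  True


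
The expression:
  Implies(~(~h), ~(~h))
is always true.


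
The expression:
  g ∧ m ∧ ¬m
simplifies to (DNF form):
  False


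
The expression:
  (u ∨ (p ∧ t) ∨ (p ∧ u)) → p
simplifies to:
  p ∨ ¬u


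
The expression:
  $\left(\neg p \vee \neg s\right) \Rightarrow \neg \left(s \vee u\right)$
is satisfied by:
  {p: True, u: False, s: False}
  {p: False, u: False, s: False}
  {s: True, p: True, u: False}
  {s: True, u: True, p: True}


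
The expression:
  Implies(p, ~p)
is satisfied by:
  {p: False}


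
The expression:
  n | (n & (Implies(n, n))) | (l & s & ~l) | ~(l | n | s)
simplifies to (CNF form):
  (n | ~l) & (n | ~s)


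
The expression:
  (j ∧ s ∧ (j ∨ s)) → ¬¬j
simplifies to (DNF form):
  True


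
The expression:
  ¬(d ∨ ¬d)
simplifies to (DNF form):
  False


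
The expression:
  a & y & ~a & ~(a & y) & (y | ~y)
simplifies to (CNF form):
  False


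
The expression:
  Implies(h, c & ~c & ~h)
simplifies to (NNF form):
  ~h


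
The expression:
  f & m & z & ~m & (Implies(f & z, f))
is never true.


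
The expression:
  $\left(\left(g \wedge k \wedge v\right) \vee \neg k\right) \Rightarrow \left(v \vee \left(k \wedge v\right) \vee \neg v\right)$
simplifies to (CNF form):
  $\text{True}$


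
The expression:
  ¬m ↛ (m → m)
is never true.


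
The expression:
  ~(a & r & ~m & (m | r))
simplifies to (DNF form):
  m | ~a | ~r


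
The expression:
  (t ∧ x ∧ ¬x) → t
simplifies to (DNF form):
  True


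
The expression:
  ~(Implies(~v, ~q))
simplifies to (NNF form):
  q & ~v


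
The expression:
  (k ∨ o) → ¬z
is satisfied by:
  {k: False, z: False, o: False}
  {o: True, k: False, z: False}
  {k: True, o: False, z: False}
  {o: True, k: True, z: False}
  {z: True, o: False, k: False}


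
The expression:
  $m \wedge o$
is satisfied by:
  {m: True, o: True}


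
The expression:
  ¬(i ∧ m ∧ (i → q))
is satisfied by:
  {m: False, q: False, i: False}
  {i: True, m: False, q: False}
  {q: True, m: False, i: False}
  {i: True, q: True, m: False}
  {m: True, i: False, q: False}
  {i: True, m: True, q: False}
  {q: True, m: True, i: False}


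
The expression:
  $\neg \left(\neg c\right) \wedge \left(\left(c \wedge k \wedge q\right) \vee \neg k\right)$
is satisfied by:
  {c: True, q: True, k: False}
  {c: True, k: False, q: False}
  {c: True, q: True, k: True}


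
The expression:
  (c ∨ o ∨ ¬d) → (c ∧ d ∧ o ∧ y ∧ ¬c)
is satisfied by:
  {d: True, o: False, c: False}


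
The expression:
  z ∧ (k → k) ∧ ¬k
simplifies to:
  z ∧ ¬k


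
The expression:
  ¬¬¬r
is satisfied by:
  {r: False}


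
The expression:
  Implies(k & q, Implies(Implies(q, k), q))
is always true.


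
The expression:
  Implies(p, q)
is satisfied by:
  {q: True, p: False}
  {p: False, q: False}
  {p: True, q: True}


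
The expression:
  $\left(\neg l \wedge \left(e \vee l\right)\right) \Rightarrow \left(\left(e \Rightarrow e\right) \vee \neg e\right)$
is always true.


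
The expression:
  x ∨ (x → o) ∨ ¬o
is always true.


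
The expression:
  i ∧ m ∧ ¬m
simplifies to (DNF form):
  False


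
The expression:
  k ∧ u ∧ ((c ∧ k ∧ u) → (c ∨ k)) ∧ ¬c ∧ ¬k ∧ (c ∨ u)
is never true.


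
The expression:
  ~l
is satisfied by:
  {l: False}


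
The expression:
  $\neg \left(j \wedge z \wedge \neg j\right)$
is always true.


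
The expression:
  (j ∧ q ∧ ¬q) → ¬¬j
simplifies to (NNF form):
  True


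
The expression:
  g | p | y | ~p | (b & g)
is always true.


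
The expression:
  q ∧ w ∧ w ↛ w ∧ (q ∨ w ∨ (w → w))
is never true.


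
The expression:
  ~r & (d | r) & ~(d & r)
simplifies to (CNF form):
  d & ~r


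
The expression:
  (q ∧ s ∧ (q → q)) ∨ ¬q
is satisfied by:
  {s: True, q: False}
  {q: False, s: False}
  {q: True, s: True}


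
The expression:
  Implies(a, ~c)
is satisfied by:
  {c: False, a: False}
  {a: True, c: False}
  {c: True, a: False}


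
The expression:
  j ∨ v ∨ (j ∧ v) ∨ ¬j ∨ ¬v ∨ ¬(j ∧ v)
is always true.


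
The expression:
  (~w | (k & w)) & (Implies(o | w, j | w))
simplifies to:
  (k & w) | (j & ~w) | (~o & ~w)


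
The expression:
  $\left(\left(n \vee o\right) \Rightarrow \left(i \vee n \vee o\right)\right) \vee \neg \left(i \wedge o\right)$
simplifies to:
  $\text{True}$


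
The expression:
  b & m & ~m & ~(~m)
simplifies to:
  False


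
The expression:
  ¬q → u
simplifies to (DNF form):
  q ∨ u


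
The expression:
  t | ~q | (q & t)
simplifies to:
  t | ~q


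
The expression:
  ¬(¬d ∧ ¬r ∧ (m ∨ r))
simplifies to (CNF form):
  d ∨ r ∨ ¬m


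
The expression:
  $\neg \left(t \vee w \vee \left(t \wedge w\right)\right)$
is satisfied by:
  {w: False, t: False}


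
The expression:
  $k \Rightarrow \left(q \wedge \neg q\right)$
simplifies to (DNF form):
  $\neg k$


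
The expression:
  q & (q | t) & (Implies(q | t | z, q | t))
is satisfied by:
  {q: True}


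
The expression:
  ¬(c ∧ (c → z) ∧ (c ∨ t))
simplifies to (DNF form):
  ¬c ∨ ¬z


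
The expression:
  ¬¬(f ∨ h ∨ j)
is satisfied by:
  {f: True, h: True, j: True}
  {f: True, h: True, j: False}
  {f: True, j: True, h: False}
  {f: True, j: False, h: False}
  {h: True, j: True, f: False}
  {h: True, j: False, f: False}
  {j: True, h: False, f: False}


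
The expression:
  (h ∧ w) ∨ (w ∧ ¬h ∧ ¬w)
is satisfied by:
  {h: True, w: True}


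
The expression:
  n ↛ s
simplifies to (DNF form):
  n ∧ ¬s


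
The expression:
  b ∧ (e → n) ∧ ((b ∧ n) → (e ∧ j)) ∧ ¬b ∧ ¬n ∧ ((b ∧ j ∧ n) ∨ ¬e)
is never true.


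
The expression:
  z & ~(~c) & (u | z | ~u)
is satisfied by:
  {c: True, z: True}


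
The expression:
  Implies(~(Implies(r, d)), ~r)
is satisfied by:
  {d: True, r: False}
  {r: False, d: False}
  {r: True, d: True}


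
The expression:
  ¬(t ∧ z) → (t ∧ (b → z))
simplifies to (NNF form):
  t ∧ (z ∨ ¬b)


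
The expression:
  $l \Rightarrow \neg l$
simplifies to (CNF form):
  $\neg l$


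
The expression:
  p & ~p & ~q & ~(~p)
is never true.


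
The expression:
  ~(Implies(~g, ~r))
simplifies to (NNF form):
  r & ~g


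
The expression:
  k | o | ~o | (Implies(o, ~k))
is always true.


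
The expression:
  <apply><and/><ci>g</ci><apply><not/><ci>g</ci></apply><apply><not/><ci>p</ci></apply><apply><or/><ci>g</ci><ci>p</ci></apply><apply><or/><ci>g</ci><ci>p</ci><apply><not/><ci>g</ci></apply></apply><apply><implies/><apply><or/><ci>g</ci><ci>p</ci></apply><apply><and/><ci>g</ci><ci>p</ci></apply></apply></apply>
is never true.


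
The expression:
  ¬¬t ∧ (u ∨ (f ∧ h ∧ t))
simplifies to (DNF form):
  (t ∧ u) ∨ (f ∧ h ∧ t) ∨ (f ∧ t ∧ u) ∨ (h ∧ t ∧ u)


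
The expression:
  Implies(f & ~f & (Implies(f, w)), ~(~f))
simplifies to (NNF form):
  True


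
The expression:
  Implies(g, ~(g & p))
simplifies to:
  ~g | ~p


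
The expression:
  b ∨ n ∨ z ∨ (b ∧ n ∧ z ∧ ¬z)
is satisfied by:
  {n: True, b: True, z: True}
  {n: True, b: True, z: False}
  {n: True, z: True, b: False}
  {n: True, z: False, b: False}
  {b: True, z: True, n: False}
  {b: True, z: False, n: False}
  {z: True, b: False, n: False}


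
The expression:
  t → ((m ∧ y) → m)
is always true.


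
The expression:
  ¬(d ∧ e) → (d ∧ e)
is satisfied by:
  {e: True, d: True}


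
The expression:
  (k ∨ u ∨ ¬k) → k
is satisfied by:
  {k: True}


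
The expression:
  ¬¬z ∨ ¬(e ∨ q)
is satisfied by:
  {z: True, q: False, e: False}
  {z: True, e: True, q: False}
  {z: True, q: True, e: False}
  {z: True, e: True, q: True}
  {e: False, q: False, z: False}


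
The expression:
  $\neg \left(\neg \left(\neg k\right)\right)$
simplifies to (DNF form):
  $\neg k$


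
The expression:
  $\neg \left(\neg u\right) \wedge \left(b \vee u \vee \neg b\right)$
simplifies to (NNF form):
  $u$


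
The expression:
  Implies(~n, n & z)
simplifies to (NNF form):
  n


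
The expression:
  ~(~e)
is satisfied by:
  {e: True}


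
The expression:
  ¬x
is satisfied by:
  {x: False}


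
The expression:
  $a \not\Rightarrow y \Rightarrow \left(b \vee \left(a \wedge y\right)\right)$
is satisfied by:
  {b: True, y: True, a: False}
  {b: True, a: False, y: False}
  {y: True, a: False, b: False}
  {y: False, a: False, b: False}
  {b: True, y: True, a: True}
  {b: True, a: True, y: False}
  {y: True, a: True, b: False}


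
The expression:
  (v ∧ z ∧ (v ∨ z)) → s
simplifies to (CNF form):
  s ∨ ¬v ∨ ¬z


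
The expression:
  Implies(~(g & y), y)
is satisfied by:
  {y: True}


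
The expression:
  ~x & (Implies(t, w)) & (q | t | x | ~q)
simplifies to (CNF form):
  ~x & (w | ~t)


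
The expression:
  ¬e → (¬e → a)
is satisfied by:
  {a: True, e: True}
  {a: True, e: False}
  {e: True, a: False}


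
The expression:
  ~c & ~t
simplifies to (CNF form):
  ~c & ~t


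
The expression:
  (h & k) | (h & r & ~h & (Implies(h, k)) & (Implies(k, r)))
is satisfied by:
  {h: True, k: True}


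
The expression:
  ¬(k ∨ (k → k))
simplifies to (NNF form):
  False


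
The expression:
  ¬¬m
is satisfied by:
  {m: True}


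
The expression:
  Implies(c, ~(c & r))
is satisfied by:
  {c: False, r: False}
  {r: True, c: False}
  {c: True, r: False}


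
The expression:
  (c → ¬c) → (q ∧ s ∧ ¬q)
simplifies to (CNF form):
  c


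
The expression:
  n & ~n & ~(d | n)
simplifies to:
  False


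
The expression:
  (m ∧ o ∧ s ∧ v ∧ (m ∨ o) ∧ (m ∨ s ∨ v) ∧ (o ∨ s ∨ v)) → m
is always true.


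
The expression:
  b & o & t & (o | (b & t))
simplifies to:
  b & o & t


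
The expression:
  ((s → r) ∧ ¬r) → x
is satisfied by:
  {r: True, x: True, s: True}
  {r: True, x: True, s: False}
  {r: True, s: True, x: False}
  {r: True, s: False, x: False}
  {x: True, s: True, r: False}
  {x: True, s: False, r: False}
  {s: True, x: False, r: False}


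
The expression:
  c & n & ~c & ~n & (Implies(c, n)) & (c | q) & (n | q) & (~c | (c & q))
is never true.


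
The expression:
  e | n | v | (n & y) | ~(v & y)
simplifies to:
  True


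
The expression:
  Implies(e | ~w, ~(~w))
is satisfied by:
  {w: True}


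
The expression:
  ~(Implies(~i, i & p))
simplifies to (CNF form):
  ~i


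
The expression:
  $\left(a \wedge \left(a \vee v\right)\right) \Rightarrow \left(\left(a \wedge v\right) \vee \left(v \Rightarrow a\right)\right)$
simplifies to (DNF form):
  $\text{True}$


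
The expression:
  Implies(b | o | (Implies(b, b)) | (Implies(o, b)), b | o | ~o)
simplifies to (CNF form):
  True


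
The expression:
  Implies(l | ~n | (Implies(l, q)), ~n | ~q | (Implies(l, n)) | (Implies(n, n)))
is always true.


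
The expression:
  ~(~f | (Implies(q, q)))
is never true.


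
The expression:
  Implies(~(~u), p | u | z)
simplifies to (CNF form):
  True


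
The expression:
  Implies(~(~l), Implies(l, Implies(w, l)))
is always true.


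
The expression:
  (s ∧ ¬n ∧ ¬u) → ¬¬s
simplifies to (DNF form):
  True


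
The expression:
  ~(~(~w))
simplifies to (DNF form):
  ~w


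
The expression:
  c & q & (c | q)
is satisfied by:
  {c: True, q: True}


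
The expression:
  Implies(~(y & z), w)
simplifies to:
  w | (y & z)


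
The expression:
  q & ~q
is never true.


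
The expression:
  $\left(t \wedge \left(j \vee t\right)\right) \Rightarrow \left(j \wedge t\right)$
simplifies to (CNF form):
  $j \vee \neg t$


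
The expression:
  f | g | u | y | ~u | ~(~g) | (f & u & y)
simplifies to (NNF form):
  True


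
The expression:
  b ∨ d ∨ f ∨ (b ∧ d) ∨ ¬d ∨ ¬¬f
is always true.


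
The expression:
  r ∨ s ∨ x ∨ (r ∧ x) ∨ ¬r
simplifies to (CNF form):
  True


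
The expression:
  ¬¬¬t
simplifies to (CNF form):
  ¬t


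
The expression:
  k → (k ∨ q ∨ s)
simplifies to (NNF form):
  True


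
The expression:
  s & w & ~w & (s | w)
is never true.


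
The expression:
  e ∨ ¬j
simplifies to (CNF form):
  e ∨ ¬j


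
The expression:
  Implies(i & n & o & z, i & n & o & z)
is always true.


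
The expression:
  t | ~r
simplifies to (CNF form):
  t | ~r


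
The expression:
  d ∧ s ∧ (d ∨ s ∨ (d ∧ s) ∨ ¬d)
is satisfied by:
  {s: True, d: True}


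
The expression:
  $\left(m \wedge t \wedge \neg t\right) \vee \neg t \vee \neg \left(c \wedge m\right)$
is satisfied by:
  {m: False, t: False, c: False}
  {c: True, m: False, t: False}
  {t: True, m: False, c: False}
  {c: True, t: True, m: False}
  {m: True, c: False, t: False}
  {c: True, m: True, t: False}
  {t: True, m: True, c: False}


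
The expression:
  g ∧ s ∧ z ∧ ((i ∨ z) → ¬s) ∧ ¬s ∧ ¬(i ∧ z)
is never true.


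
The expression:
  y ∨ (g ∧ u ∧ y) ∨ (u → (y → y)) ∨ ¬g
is always true.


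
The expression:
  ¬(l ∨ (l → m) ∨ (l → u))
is never true.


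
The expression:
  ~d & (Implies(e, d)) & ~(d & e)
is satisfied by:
  {d: False, e: False}


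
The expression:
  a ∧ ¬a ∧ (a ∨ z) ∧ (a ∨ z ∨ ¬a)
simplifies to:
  False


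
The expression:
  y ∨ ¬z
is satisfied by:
  {y: True, z: False}
  {z: False, y: False}
  {z: True, y: True}


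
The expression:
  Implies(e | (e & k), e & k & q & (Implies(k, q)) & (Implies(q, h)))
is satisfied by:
  {h: True, q: True, k: True, e: False}
  {h: True, q: True, k: False, e: False}
  {h: True, k: True, q: False, e: False}
  {h: True, k: False, q: False, e: False}
  {q: True, k: True, h: False, e: False}
  {q: True, h: False, k: False, e: False}
  {q: False, k: True, h: False, e: False}
  {q: False, h: False, k: False, e: False}
  {h: True, e: True, q: True, k: True}


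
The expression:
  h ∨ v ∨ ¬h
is always true.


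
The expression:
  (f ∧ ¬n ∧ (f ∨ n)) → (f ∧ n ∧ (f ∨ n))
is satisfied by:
  {n: True, f: False}
  {f: False, n: False}
  {f: True, n: True}


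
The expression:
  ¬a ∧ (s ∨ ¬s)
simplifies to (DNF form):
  ¬a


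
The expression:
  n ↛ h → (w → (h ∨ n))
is always true.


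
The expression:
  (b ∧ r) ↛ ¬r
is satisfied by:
  {r: True, b: True}


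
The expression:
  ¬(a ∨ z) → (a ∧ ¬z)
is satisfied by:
  {a: True, z: True}
  {a: True, z: False}
  {z: True, a: False}


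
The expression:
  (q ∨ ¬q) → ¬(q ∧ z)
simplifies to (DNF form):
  ¬q ∨ ¬z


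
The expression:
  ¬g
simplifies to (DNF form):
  ¬g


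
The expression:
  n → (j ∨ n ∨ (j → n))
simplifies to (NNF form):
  True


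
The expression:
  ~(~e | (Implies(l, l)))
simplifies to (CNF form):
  False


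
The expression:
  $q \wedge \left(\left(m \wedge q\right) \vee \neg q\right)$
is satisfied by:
  {m: True, q: True}


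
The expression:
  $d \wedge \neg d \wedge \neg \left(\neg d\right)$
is never true.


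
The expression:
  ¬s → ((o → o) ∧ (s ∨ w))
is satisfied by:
  {s: True, w: True}
  {s: True, w: False}
  {w: True, s: False}


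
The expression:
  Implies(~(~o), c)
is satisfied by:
  {c: True, o: False}
  {o: False, c: False}
  {o: True, c: True}


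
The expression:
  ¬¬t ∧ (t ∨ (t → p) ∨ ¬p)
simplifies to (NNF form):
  t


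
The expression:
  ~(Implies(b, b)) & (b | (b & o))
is never true.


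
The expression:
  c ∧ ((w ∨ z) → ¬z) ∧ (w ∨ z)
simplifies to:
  c ∧ w ∧ ¬z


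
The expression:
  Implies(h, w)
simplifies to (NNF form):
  w | ~h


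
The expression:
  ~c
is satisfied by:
  {c: False}


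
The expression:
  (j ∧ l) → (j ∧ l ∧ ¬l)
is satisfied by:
  {l: False, j: False}
  {j: True, l: False}
  {l: True, j: False}


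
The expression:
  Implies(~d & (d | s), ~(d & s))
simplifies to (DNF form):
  True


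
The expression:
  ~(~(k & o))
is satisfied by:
  {o: True, k: True}


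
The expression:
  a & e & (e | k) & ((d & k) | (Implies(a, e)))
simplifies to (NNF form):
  a & e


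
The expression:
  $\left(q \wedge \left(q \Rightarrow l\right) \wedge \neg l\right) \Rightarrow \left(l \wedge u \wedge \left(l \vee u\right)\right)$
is always true.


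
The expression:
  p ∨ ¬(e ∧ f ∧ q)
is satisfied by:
  {p: True, e: False, q: False, f: False}
  {p: False, e: False, q: False, f: False}
  {f: True, p: True, e: False, q: False}
  {f: True, p: False, e: False, q: False}
  {p: True, q: True, f: False, e: False}
  {q: True, f: False, e: False, p: False}
  {f: True, q: True, p: True, e: False}
  {f: True, q: True, p: False, e: False}
  {p: True, e: True, f: False, q: False}
  {e: True, f: False, q: False, p: False}
  {p: True, f: True, e: True, q: False}
  {f: True, e: True, p: False, q: False}
  {p: True, q: True, e: True, f: False}
  {q: True, e: True, f: False, p: False}
  {f: True, q: True, e: True, p: True}


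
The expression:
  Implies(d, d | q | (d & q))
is always true.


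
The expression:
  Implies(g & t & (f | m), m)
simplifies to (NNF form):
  m | ~f | ~g | ~t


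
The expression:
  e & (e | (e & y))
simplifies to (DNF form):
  e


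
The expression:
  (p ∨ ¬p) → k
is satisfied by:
  {k: True}


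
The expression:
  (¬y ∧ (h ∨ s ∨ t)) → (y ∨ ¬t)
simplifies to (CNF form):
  y ∨ ¬t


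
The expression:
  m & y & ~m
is never true.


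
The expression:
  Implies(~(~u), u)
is always true.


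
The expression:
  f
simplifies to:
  f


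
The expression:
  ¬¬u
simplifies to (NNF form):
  u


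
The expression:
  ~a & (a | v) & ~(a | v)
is never true.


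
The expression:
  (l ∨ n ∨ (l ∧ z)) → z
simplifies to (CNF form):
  (z ∨ ¬l) ∧ (z ∨ ¬n)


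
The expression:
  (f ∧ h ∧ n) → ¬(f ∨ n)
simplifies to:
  ¬f ∨ ¬h ∨ ¬n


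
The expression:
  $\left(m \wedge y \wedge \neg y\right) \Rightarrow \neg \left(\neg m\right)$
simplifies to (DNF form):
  $\text{True}$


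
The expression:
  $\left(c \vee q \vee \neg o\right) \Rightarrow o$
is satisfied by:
  {o: True}


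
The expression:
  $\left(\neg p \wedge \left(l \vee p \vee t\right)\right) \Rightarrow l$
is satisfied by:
  {l: True, p: True, t: False}
  {l: True, p: False, t: False}
  {p: True, l: False, t: False}
  {l: False, p: False, t: False}
  {l: True, t: True, p: True}
  {l: True, t: True, p: False}
  {t: True, p: True, l: False}


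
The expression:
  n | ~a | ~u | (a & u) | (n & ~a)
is always true.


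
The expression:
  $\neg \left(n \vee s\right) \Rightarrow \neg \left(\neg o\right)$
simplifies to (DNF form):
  $n \vee o \vee s$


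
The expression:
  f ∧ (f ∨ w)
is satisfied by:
  {f: True}


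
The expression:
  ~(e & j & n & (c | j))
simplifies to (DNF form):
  ~e | ~j | ~n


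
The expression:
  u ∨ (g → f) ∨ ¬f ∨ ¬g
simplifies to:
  True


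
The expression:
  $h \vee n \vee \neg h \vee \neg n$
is always true.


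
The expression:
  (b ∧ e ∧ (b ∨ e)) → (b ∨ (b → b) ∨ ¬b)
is always true.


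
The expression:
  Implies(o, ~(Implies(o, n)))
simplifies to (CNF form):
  ~n | ~o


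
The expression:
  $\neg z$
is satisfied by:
  {z: False}


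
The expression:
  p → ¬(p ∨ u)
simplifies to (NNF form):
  ¬p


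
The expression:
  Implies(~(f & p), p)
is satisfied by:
  {p: True}


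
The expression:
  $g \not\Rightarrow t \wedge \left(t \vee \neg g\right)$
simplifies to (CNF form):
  $\text{False}$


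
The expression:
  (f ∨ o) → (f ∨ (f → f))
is always true.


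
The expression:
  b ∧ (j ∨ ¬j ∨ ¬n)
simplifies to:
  b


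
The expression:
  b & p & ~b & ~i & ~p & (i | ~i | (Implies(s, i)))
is never true.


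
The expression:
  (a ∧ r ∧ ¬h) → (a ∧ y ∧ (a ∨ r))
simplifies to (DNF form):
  h ∨ y ∨ ¬a ∨ ¬r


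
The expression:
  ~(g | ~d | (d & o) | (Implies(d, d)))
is never true.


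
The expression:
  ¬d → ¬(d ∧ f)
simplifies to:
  True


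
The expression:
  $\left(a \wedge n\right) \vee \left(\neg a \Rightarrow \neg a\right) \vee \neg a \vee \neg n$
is always true.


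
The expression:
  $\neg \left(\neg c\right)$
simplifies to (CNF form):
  $c$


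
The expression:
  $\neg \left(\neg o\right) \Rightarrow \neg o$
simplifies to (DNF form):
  $\neg o$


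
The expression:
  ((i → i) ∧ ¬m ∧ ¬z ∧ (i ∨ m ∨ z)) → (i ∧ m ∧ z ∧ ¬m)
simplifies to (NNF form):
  m ∨ z ∨ ¬i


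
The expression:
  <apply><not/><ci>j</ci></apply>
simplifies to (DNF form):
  <apply><not/><ci>j</ci></apply>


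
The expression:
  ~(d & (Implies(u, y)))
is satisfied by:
  {u: True, y: False, d: False}
  {y: False, d: False, u: False}
  {u: True, y: True, d: False}
  {y: True, u: False, d: False}
  {d: True, u: True, y: False}


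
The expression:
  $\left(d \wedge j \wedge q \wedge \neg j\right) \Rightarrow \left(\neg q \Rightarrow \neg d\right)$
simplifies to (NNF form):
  $\text{True}$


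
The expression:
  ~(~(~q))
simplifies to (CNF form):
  ~q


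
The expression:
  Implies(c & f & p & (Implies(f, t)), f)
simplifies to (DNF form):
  True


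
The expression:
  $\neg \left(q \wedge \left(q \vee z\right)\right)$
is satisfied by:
  {q: False}


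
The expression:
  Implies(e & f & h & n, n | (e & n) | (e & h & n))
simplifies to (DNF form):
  True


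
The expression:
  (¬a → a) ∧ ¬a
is never true.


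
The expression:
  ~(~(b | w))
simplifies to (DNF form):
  b | w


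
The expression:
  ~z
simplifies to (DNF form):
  ~z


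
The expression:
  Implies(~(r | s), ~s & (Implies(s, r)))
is always true.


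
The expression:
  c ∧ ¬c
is never true.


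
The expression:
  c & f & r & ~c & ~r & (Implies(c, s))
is never true.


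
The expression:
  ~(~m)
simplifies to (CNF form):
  m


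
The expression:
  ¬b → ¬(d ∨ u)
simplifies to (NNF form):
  b ∨ (¬d ∧ ¬u)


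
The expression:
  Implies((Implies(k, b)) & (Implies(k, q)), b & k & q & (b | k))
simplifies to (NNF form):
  k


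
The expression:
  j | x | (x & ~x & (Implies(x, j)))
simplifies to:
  j | x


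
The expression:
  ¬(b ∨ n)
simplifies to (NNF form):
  ¬b ∧ ¬n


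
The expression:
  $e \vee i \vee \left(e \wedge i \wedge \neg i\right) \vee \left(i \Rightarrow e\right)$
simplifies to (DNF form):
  $\text{True}$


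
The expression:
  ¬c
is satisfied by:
  {c: False}


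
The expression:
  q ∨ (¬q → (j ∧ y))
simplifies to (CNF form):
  (j ∨ q) ∧ (q ∨ y)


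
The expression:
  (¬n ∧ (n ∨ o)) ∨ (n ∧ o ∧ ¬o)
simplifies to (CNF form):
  o ∧ ¬n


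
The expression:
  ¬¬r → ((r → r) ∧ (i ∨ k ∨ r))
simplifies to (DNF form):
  True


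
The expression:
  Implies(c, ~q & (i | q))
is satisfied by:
  {i: True, q: False, c: False}
  {q: False, c: False, i: False}
  {i: True, q: True, c: False}
  {q: True, i: False, c: False}
  {c: True, i: True, q: False}


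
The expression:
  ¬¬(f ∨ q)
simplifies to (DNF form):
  f ∨ q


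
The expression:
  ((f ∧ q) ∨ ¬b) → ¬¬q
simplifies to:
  b ∨ q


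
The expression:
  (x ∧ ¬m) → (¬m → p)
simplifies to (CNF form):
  m ∨ p ∨ ¬x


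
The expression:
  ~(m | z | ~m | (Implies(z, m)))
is never true.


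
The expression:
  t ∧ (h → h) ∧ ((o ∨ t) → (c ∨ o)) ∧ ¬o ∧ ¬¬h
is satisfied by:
  {t: True, c: True, h: True, o: False}


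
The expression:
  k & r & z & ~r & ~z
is never true.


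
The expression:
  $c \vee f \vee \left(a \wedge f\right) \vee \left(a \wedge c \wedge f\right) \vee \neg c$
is always true.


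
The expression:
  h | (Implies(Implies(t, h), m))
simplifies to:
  h | m | t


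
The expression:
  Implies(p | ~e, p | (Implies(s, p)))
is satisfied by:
  {e: True, p: True, s: False}
  {e: True, s: False, p: False}
  {p: True, s: False, e: False}
  {p: False, s: False, e: False}
  {e: True, p: True, s: True}
  {e: True, s: True, p: False}
  {p: True, s: True, e: False}


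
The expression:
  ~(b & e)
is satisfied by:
  {e: False, b: False}
  {b: True, e: False}
  {e: True, b: False}


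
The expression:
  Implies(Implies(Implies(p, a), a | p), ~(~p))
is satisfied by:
  {p: True, a: False}
  {a: False, p: False}
  {a: True, p: True}


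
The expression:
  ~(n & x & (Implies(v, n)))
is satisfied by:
  {x: False, n: False}
  {n: True, x: False}
  {x: True, n: False}


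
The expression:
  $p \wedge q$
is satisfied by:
  {p: True, q: True}


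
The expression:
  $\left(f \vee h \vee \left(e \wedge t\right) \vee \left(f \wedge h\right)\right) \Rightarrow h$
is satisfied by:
  {h: True, t: False, e: False, f: False}
  {h: True, e: True, t: False, f: False}
  {h: True, t: True, e: False, f: False}
  {h: True, e: True, t: True, f: False}
  {f: True, h: True, t: False, e: False}
  {f: True, h: True, e: True, t: False}
  {f: True, h: True, t: True, e: False}
  {f: True, h: True, e: True, t: True}
  {f: False, t: False, e: False, h: False}
  {e: True, f: False, t: False, h: False}
  {t: True, f: False, e: False, h: False}


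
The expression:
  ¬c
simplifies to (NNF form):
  ¬c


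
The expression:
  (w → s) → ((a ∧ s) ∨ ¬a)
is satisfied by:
  {s: True, w: True, a: False}
  {s: True, w: False, a: False}
  {w: True, s: False, a: False}
  {s: False, w: False, a: False}
  {s: True, a: True, w: True}
  {s: True, a: True, w: False}
  {a: True, w: True, s: False}


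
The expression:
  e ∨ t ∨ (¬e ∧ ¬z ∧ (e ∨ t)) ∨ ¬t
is always true.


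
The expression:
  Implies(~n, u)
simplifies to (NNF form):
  n | u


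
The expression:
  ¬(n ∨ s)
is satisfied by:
  {n: False, s: False}
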